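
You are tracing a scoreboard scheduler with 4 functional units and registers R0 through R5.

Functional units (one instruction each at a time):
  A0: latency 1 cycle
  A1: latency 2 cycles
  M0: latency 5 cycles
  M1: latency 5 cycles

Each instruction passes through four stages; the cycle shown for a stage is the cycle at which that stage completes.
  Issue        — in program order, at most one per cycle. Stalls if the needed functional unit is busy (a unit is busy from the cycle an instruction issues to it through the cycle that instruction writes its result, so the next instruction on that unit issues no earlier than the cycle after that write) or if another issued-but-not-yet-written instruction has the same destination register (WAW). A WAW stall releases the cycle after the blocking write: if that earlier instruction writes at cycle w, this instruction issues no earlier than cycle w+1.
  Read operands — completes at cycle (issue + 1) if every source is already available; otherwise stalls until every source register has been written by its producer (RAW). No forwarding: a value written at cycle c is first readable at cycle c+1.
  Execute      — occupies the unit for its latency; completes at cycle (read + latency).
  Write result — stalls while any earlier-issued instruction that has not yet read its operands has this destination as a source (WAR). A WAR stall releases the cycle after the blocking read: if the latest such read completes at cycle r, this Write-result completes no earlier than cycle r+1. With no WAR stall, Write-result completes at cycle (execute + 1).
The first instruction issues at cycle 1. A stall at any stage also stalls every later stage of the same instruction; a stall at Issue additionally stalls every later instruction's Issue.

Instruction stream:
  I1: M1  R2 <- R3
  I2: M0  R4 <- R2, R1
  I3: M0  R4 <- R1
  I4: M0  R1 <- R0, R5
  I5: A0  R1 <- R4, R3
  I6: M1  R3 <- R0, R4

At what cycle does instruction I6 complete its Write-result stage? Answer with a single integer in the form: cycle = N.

cycle = 40

cycle 1: I1→M1
cycle 2: I1 RO | I2→M0
cycle 7: I1 EX
cycle 8: I1 WR R2
cycle 9: I2 RO
cycle 14: I2 EX
cycle 15: I2 WR R4
cycle 16: I3→M0
cycle 17: I3 RO
cycle 22: I3 EX
cycle 23: I3 WR R4
cycle 24: I4→M0
cycle 25: I4 RO
cycle 30: I4 EX
cycle 31: I4 WR R1
cycle 32: I5→A0
cycle 33: I5 RO | I6→M1
cycle 34: I5 EX | I6 RO
cycle 35: I5 WR R1
cycle 39: I6 EX
cycle 40: I6 WR R3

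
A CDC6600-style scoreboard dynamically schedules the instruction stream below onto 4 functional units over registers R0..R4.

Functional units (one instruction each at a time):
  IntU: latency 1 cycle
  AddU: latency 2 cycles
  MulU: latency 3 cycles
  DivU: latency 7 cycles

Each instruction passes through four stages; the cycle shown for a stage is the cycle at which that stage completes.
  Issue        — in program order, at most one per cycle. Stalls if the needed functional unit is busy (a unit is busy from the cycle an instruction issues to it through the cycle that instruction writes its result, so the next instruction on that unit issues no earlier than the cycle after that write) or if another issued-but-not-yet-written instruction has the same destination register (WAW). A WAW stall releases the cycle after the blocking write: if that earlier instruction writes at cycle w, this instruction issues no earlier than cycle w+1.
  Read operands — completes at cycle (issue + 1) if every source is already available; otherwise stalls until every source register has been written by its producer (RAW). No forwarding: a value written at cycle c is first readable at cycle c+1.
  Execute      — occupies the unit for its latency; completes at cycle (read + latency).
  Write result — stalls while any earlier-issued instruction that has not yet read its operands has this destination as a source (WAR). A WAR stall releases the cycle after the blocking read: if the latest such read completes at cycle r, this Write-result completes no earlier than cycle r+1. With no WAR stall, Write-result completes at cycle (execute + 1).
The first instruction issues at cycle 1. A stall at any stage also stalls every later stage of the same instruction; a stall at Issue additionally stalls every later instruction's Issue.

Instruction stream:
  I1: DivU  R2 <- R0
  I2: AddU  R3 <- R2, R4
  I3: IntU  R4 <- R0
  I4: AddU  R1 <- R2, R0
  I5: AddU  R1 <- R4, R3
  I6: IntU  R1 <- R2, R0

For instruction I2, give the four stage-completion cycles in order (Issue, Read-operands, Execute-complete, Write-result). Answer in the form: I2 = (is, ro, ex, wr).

1) issue 1, read 2, done 9, write 10
2) issue 2, read 11, done 13, write 14  <RAW R2: wait I1 write@10>
3) issue 3, read 4, done 5, write 12  <WAR R4: wait I2 read@11>
4) issue 15, read 16, done 18, write 19  <struct: AddU busy until I2 writes@14>
5) issue 20, read 21, done 23, write 24  <struct: AddU busy until I4 writes@19>
6) issue 25, read 26, done 27, write 28  <WAW R1: wait I5 write@24>

I2 = (2, 11, 13, 14)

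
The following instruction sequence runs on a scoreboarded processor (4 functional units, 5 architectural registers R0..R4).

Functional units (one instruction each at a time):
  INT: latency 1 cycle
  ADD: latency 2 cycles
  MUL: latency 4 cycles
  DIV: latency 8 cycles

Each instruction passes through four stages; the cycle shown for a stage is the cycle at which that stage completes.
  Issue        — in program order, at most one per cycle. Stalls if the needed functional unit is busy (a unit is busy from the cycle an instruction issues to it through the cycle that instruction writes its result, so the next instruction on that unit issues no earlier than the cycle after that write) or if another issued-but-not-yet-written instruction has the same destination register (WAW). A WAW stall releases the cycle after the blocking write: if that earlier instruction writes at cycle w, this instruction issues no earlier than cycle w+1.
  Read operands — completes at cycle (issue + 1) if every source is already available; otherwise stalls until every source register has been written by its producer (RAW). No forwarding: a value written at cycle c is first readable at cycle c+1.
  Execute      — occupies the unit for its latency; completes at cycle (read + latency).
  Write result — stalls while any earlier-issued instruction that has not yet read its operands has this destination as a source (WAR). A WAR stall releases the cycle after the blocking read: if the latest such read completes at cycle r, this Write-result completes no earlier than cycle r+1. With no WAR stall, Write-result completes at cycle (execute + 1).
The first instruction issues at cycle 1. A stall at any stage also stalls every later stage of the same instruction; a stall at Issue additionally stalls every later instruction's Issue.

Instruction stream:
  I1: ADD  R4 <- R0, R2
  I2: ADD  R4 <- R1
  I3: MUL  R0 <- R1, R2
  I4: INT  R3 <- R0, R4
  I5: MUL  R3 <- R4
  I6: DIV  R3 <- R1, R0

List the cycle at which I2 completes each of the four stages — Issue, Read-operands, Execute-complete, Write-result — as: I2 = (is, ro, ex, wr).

I1  is:1  ro:2  ex:4  wr:5
I2  is:6  ro:7  ex:9  wr:10  — struct: ADD busy until I1 writes@5
I3  is:7  ro:8  ex:12  wr:13
I4  is:8  ro:14  ex:15  wr:16  — RAW R0: wait I3 write@13
I5  is:17  ro:18  ex:22  wr:23  — WAW R3: wait I4 write@16
I6  is:24  ro:25  ex:33  wr:34  — WAW R3: wait I5 write@23

I2 = (6, 7, 9, 10)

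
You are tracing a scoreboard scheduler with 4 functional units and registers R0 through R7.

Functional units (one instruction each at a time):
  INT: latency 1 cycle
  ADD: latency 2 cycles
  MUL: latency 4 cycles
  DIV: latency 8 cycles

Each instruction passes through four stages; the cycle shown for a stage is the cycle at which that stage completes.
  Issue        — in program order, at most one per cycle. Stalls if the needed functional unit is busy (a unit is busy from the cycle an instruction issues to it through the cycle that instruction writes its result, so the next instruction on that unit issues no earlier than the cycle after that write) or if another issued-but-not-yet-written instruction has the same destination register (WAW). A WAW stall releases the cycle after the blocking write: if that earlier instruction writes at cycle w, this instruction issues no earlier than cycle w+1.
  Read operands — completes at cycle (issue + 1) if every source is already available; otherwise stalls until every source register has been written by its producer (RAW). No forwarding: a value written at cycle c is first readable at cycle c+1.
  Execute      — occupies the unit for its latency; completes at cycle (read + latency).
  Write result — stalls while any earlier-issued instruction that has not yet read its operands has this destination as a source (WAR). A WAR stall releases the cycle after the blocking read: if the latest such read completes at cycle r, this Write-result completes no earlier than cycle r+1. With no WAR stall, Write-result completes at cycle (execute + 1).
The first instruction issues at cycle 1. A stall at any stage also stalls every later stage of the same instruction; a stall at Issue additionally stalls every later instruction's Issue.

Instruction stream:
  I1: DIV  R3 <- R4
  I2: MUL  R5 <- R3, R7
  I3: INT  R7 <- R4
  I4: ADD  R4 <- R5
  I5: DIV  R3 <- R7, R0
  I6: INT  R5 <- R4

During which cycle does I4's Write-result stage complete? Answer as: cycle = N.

I1  is:1  ro:2  ex:10  wr:11
I2  is:2  ro:12  ex:16  wr:17  — RAW R3: wait I1 write@11
I3  is:3  ro:4  ex:5  wr:13  — WAR R7: wait I2 read@12
I4  is:4  ro:18  ex:20  wr:21  — RAW R5: wait I2 write@17
I5  is:12  ro:14  ex:22  wr:23  — struct: DIV busy until I1 writes@11, RAW R7: wait I3 write@13
I6  is:18  ro:22  ex:23  wr:24  — WAW R5: wait I2 write@17, RAW R4: wait I4 write@21

cycle = 21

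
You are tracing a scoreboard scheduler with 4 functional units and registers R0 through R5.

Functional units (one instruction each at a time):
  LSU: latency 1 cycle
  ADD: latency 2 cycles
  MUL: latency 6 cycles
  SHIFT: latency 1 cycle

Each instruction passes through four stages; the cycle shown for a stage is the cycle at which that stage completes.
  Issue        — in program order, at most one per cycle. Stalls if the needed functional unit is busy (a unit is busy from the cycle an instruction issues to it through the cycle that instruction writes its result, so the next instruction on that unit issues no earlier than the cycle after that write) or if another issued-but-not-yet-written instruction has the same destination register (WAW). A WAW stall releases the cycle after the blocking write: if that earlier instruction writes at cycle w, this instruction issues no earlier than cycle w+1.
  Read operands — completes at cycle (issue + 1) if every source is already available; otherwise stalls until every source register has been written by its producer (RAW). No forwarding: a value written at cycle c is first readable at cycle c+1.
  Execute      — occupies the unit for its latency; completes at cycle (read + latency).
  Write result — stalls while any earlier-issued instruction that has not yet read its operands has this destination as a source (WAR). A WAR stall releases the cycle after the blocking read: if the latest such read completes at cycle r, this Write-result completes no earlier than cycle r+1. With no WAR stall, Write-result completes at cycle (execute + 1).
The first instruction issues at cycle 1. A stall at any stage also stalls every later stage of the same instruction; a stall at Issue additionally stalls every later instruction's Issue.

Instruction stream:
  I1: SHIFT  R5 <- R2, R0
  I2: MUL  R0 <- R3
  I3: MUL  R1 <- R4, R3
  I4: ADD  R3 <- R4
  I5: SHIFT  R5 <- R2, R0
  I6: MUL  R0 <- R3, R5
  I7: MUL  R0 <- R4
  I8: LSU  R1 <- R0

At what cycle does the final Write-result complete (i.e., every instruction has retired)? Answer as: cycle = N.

cycle = 40

c1: I1 dispatched to SHIFT
c2: I1 operands ready · I2 dispatched to MUL
c3: I1 complete · I2 operands ready
c4: R5←I1
c9: I2 complete
c10: R0←I2
c11: I3 dispatched to MUL
c12: I3 operands ready · I4 dispatched to ADD
c13: I4 operands ready · I5 dispatched to SHIFT
c14: I5 operands ready
c15: I4 complete · I5 complete
c16: R3←I4 · R5←I5
c18: I3 complete
c19: R1←I3
c20: I6 dispatched to MUL
c21: I6 operands ready
c27: I6 complete
c28: R0←I6
c29: I7 dispatched to MUL
c30: I7 operands ready · I8 dispatched to LSU
c36: I7 complete
c37: R0←I7
c38: I8 operands ready
c39: I8 complete
c40: R1←I8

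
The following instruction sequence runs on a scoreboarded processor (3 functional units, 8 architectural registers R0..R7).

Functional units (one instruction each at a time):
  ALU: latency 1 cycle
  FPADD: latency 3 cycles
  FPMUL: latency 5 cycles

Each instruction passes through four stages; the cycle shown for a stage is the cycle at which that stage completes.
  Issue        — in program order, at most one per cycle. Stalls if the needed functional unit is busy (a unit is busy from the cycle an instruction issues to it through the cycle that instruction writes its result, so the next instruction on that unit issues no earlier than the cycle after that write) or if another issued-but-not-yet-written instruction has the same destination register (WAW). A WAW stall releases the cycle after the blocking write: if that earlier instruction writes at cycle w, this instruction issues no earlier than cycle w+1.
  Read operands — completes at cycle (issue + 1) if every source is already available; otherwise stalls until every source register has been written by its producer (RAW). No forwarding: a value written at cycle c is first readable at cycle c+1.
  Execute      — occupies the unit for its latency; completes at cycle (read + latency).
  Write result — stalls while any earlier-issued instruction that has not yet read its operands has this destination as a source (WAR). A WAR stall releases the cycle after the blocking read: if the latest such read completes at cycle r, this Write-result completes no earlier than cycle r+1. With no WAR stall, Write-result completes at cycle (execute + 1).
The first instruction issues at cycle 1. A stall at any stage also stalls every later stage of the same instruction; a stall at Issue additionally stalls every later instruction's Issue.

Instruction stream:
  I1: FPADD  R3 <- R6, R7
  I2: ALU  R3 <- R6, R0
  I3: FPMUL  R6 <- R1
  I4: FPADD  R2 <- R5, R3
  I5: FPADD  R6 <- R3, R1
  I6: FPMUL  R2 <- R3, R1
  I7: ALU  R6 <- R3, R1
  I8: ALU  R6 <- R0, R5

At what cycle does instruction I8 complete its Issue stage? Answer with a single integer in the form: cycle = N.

cycle = 26

I1 -> (1, 2, 5, 6)
I2 -> (7, 8, 9, 10)  // WAW R3: wait I1 write@6
I3 -> (8, 9, 14, 15)
I4 -> (9, 11, 14, 15)  // RAW R3: wait I2 write@10
I5 -> (16, 17, 20, 21)  // struct: FPADD busy until I4 writes@15
I6 -> (17, 18, 23, 24)
I7 -> (22, 23, 24, 25)  // WAW R6: wait I5 write@21
I8 -> (26, 27, 28, 29)  // struct: ALU busy until I7 writes@25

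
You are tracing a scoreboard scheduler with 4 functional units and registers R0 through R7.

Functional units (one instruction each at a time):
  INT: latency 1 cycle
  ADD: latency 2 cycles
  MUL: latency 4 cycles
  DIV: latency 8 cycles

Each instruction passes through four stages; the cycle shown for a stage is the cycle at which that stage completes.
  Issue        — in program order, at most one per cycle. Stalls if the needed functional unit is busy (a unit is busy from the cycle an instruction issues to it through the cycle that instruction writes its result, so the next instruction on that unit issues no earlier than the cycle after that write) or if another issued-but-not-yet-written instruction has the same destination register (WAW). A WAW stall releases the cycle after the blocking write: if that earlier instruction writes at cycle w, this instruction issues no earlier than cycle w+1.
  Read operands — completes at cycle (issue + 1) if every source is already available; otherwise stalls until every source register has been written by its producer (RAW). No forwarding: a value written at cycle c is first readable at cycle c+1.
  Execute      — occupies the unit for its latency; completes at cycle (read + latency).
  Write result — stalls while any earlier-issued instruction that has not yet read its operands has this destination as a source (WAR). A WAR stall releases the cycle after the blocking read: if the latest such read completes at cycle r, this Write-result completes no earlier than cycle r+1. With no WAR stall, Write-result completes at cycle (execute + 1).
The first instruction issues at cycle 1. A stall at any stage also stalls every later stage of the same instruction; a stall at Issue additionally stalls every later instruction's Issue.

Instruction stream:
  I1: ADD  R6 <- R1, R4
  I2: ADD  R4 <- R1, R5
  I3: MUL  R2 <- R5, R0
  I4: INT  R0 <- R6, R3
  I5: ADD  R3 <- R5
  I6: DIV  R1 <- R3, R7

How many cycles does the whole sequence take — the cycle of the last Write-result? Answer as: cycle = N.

[1] I1→ADD
[2] I1 RO
[4] I1 EX
[5] I1 WR R6
[6] I2→ADD
[7] I2 RO, I3→MUL
[8] I3 RO, I4→INT
[9] I2 EX, I4 RO
[10] I2 WR R4, I4 EX
[11] I4 WR R0, I5→ADD
[12] I3 EX, I5 RO, I6→DIV
[13] I3 WR R2
[14] I5 EX
[15] I5 WR R3
[16] I6 RO
[24] I6 EX
[25] I6 WR R1

cycle = 25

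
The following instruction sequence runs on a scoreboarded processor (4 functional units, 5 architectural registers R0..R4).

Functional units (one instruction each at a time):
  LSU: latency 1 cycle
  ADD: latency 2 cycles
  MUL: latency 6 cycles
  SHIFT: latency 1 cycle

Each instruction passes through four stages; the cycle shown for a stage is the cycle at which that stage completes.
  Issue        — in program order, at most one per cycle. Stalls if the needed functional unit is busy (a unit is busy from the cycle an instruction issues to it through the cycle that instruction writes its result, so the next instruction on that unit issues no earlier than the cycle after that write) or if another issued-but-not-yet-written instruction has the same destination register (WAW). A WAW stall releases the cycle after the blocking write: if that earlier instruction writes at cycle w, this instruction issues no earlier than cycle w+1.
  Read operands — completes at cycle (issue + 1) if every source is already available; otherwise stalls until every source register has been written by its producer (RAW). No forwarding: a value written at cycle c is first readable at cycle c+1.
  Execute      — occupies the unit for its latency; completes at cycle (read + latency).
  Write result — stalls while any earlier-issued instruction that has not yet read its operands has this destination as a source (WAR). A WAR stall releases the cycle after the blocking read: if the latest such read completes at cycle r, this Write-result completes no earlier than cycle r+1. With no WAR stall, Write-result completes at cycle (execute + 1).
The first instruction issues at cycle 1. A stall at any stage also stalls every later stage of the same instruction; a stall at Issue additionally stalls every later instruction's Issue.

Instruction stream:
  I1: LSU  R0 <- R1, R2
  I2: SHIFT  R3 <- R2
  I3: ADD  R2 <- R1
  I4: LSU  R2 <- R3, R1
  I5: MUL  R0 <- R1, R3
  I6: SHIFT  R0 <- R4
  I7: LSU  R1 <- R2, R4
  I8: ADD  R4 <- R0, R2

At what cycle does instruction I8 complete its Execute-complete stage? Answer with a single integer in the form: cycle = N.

cycle = 24

cycle 1: I1 dispatched to LSU
cycle 2: I1 operands ready | I2 dispatched to SHIFT
cycle 3: I1 complete | I2 operands ready | I3 dispatched to ADD
cycle 4: R0←I1 | I2 complete | I3 operands ready
cycle 5: R3←I2
cycle 6: I3 complete
cycle 7: R2←I3
cycle 8: I4 dispatched to LSU
cycle 9: I4 operands ready | I5 dispatched to MUL
cycle 10: I4 complete | I5 operands ready
cycle 11: R2←I4
cycle 16: I5 complete
cycle 17: R0←I5
cycle 18: I6 dispatched to SHIFT
cycle 19: I6 operands ready | I7 dispatched to LSU
cycle 20: I6 complete | I7 operands ready | I8 dispatched to ADD
cycle 21: R0←I6 | I7 complete
cycle 22: R1←I7 | I8 operands ready
cycle 24: I8 complete
cycle 25: R4←I8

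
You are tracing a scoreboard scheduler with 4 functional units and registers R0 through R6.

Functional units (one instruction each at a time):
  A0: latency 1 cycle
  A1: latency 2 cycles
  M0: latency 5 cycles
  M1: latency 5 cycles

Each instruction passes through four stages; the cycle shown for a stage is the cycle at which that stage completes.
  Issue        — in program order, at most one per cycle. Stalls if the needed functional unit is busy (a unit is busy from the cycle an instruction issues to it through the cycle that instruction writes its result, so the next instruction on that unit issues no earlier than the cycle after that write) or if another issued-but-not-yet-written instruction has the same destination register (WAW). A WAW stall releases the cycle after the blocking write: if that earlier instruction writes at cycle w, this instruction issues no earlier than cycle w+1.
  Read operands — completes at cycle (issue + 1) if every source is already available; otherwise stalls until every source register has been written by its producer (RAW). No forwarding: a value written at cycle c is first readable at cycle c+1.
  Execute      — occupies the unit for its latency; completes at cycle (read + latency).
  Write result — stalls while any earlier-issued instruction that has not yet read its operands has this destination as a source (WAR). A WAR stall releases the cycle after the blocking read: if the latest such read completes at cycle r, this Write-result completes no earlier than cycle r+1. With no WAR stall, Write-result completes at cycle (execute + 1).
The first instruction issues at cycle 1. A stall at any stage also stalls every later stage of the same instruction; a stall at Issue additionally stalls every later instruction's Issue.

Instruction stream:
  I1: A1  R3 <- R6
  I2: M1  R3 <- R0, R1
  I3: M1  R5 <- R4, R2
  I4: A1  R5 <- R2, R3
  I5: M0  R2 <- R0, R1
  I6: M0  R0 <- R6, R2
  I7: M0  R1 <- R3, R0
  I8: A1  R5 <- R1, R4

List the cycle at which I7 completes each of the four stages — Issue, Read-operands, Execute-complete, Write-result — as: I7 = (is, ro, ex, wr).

I1 -> (1, 2, 4, 5)
I2 -> (6, 7, 12, 13)  // WAW R3: wait I1 write@5
I3 -> (14, 15, 20, 21)  // struct: M1 busy until I2 writes@13
I4 -> (22, 23, 25, 26)  // WAW R5: wait I3 write@21
I5 -> (23, 24, 29, 30)
I6 -> (31, 32, 37, 38)  // struct: M0 busy until I5 writes@30
I7 -> (39, 40, 45, 46)  // struct: M0 busy until I6 writes@38
I8 -> (40, 47, 49, 50)  // RAW R1: wait I7 write@46

I7 = (39, 40, 45, 46)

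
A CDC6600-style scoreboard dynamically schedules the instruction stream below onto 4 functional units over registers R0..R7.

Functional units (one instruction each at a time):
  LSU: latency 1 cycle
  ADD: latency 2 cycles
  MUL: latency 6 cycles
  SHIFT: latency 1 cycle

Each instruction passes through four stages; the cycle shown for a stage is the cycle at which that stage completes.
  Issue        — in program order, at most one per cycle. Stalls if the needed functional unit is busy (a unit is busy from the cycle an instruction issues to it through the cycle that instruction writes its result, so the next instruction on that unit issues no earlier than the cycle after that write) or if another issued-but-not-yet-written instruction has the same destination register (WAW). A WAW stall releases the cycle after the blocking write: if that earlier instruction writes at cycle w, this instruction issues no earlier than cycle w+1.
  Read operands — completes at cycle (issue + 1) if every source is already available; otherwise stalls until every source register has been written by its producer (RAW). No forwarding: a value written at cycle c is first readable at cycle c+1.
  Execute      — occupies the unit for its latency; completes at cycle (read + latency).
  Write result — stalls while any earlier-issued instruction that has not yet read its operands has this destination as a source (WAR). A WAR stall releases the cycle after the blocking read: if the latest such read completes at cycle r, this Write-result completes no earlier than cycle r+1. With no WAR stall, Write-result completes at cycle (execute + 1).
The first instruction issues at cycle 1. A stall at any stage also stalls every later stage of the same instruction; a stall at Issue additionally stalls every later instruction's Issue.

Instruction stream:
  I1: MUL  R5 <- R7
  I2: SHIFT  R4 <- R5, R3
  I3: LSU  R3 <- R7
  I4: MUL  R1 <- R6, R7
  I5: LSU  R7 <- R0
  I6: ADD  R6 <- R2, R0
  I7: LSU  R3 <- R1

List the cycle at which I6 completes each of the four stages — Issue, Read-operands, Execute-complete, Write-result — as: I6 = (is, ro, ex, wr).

I6 = (13, 14, 16, 17)

I1: IS=1 RO=2 EX=8 WR=9
I2: IS=2 RO=10 EX=11 WR=12  [RAW R5: wait I1 write@9]
I3: IS=3 RO=4 EX=5 WR=11  [WAR R3: wait I2 read@10]
I4: IS=10 RO=11 EX=17 WR=18  [struct: MUL busy until I1 writes@9]
I5: IS=12 RO=13 EX=14 WR=15  [struct: LSU busy until I3 writes@11]
I6: IS=13 RO=14 EX=16 WR=17
I7: IS=16 RO=19 EX=20 WR=21  [struct: LSU busy until I5 writes@15; RAW R1: wait I4 write@18]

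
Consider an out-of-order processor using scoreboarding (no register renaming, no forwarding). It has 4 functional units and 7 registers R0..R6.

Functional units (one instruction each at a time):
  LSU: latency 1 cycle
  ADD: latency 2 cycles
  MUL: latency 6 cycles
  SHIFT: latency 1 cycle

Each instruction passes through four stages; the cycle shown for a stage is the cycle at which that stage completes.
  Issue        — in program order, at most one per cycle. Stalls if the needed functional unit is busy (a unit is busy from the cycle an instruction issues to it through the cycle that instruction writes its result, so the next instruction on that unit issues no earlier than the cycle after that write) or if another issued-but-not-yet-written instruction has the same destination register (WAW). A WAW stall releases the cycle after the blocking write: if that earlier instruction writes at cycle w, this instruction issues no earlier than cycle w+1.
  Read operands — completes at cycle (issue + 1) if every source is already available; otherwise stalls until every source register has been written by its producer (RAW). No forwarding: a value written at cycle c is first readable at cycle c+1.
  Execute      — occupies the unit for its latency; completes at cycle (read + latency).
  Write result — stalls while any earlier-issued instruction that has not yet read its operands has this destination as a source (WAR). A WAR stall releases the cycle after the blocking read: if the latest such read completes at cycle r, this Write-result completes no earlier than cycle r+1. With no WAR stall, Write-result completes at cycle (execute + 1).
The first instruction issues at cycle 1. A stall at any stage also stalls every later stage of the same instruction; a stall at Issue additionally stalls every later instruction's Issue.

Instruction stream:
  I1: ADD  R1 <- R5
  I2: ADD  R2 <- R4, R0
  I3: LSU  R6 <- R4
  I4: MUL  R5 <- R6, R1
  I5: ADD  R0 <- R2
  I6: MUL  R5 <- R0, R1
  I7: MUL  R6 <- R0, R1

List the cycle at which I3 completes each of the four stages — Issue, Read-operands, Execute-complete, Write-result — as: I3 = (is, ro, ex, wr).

I1 -> (1, 2, 4, 5)
I2 -> (6, 7, 9, 10)  // struct: ADD busy until I1 writes@5
I3 -> (7, 8, 9, 10)
I4 -> (8, 11, 17, 18)  // RAW R6: wait I3 write@10
I5 -> (11, 12, 14, 15)  // struct: ADD busy until I2 writes@10
I6 -> (19, 20, 26, 27)  // struct: MUL busy until I4 writes@18
I7 -> (28, 29, 35, 36)  // struct: MUL busy until I6 writes@27

I3 = (7, 8, 9, 10)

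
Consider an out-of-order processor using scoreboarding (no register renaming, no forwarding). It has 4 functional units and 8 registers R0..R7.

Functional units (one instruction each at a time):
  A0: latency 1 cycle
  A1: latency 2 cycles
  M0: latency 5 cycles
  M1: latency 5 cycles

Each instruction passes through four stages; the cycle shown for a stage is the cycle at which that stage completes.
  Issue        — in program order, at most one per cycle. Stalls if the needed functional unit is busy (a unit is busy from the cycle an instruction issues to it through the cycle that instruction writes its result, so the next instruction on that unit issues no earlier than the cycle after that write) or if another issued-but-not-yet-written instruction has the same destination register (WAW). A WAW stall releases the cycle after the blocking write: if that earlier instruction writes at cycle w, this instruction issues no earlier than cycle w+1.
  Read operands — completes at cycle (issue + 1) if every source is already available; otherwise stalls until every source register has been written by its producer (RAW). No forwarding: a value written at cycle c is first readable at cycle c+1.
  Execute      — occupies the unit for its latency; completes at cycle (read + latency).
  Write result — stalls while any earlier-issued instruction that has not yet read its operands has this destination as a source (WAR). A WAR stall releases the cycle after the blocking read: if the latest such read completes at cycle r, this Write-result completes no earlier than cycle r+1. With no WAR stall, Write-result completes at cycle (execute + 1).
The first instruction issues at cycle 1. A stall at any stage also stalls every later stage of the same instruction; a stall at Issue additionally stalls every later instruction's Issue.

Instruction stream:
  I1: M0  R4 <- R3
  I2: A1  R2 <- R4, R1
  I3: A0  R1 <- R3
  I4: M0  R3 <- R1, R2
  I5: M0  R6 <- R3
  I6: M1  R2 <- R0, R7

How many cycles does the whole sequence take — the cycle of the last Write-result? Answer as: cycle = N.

cycle = 28

t=1  I1 issues→M0
t=2  I1 reads · I2 issues→A1
t=3  I3 issues→A0
t=4  I3 reads
t=5  I3 exec-done
t=7  I1 exec-done
t=8  I1 writes R4
t=9  I2 reads · I4 issues→M0
t=10  I3 writes R1
t=11  I2 exec-done
t=12  I2 writes R2
t=13  I4 reads
t=18  I4 exec-done
t=19  I4 writes R3
t=20  I5 issues→M0
t=21  I5 reads · I6 issues→M1
t=22  I6 reads
t=26  I5 exec-done
t=27  I5 writes R6 · I6 exec-done
t=28  I6 writes R2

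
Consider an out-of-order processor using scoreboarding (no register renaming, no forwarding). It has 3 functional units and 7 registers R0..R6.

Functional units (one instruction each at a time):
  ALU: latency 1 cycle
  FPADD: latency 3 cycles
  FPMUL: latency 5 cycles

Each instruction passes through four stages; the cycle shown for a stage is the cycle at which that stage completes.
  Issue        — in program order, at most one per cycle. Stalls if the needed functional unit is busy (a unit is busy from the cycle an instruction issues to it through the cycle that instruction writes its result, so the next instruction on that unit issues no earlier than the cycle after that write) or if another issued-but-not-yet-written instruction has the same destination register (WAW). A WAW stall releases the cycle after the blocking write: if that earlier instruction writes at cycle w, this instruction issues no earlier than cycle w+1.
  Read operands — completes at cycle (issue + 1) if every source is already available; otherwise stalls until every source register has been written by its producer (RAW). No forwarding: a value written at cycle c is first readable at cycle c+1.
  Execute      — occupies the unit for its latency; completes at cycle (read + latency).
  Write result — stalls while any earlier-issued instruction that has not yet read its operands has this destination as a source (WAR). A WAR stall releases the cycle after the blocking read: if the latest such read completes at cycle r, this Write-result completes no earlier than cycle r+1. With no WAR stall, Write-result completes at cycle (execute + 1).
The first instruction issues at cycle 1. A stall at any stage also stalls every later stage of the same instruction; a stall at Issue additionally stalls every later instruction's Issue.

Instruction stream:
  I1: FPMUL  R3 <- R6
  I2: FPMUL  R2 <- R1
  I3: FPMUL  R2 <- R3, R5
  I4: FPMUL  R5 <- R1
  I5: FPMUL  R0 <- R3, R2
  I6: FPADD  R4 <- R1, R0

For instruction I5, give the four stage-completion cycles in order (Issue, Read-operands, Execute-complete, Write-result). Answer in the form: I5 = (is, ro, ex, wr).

[1] issue I1 (FPMUL)
[2] I1 read-ops
[7] I1 finished on FPMUL
[8] I1→R3
[9] issue I2 (FPMUL)
[10] I2 read-ops
[15] I2 finished on FPMUL
[16] I2→R2
[17] issue I3 (FPMUL)
[18] I3 read-ops
[23] I3 finished on FPMUL
[24] I3→R2
[25] issue I4 (FPMUL)
[26] I4 read-ops
[31] I4 finished on FPMUL
[32] I4→R5
[33] issue I5 (FPMUL)
[34] I5 read-ops, issue I6 (FPADD)
[39] I5 finished on FPMUL
[40] I5→R0
[41] I6 read-ops
[44] I6 finished on FPADD
[45] I6→R4

I5 = (33, 34, 39, 40)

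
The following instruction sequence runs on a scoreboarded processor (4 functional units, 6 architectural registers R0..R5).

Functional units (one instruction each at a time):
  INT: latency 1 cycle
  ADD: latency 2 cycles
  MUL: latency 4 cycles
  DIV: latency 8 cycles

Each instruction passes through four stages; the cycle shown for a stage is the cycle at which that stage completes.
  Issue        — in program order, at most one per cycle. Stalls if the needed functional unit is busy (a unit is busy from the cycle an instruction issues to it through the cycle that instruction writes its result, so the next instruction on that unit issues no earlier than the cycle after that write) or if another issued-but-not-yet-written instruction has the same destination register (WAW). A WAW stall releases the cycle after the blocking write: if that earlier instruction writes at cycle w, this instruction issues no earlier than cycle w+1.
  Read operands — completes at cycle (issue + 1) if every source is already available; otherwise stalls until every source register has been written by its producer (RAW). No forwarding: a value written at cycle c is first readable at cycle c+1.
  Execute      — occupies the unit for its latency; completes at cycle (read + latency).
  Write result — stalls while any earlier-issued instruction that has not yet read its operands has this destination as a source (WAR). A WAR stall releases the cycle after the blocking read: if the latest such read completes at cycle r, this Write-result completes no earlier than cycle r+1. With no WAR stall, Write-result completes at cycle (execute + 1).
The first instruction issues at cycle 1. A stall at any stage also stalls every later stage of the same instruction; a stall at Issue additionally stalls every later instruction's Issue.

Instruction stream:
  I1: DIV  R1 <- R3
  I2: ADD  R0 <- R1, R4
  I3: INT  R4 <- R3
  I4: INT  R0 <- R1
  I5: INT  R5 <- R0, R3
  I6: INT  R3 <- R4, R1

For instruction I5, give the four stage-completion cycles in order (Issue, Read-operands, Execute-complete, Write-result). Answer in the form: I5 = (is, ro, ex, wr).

I5 = (20, 21, 22, 23)

1) issue 1, read 2, done 10, write 11
2) issue 2, read 12, done 14, write 15  <RAW R1: wait I1 write@11>
3) issue 3, read 4, done 5, write 13  <WAR R4: wait I2 read@12>
4) issue 16, read 17, done 18, write 19  <WAW R0: wait I2 write@15>
5) issue 20, read 21, done 22, write 23  <struct: INT busy until I4 writes@19>
6) issue 24, read 25, done 26, write 27  <struct: INT busy until I5 writes@23>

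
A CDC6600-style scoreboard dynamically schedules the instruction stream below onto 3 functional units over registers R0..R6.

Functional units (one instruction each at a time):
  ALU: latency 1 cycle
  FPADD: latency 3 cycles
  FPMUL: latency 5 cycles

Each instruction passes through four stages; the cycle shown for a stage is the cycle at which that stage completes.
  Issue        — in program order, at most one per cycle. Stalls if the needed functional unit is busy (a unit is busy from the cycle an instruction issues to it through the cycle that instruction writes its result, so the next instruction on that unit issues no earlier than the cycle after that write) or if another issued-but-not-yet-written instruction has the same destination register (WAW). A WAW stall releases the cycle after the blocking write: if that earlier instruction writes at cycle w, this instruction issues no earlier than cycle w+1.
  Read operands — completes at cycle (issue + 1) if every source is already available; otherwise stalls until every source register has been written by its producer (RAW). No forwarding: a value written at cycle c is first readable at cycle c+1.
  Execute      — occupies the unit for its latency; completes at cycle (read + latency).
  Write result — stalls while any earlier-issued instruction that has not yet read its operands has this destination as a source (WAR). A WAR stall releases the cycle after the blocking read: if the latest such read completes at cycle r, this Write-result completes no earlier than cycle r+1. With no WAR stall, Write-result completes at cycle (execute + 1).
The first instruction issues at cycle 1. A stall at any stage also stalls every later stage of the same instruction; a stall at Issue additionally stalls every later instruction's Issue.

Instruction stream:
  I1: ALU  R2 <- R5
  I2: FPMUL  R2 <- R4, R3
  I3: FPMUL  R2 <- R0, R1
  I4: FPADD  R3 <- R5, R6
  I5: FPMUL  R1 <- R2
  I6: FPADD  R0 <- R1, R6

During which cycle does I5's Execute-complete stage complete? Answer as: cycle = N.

c1: issue I1 (ALU)
c2: I1 read-ops
c3: I1 finished on ALU
c4: I1→R2
c5: issue I2 (FPMUL)
c6: I2 read-ops
c11: I2 finished on FPMUL
c12: I2→R2
c13: issue I3 (FPMUL)
c14: I3 read-ops | issue I4 (FPADD)
c15: I4 read-ops
c18: I4 finished on FPADD
c19: I3 finished on FPMUL | I4→R3
c20: I3→R2
c21: issue I5 (FPMUL)
c22: I5 read-ops | issue I6 (FPADD)
c27: I5 finished on FPMUL
c28: I5→R1
c29: I6 read-ops
c32: I6 finished on FPADD
c33: I6→R0

cycle = 27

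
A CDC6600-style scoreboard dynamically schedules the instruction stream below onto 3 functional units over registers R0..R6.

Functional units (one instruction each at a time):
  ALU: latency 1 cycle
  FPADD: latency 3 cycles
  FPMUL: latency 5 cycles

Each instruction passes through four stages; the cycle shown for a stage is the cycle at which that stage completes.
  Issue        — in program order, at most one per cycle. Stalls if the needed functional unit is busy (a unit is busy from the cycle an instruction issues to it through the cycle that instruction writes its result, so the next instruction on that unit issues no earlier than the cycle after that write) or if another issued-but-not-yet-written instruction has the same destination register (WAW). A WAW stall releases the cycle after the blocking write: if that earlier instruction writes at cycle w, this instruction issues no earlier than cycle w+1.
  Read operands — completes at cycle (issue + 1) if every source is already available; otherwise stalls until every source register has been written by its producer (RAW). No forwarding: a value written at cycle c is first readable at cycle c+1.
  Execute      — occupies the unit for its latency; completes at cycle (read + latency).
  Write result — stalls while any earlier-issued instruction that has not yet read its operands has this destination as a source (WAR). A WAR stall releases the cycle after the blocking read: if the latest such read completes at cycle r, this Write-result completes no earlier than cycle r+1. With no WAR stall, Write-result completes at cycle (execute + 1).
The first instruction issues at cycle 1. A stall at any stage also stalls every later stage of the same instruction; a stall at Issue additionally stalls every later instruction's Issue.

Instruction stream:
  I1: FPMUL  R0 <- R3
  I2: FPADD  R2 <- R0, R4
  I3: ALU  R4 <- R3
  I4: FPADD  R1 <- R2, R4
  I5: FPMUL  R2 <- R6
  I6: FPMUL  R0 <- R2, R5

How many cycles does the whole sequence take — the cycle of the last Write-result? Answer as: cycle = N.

t=1  I1→FPMUL
t=2  I1 RO · I2→FPADD
t=3  I3→ALU
t=4  I3 RO
t=5  I3 EX
t=7  I1 EX
t=8  I1 WR R0
t=9  I2 RO
t=10  I3 WR R4
t=12  I2 EX
t=13  I2 WR R2
t=14  I4→FPADD
t=15  I4 RO · I5→FPMUL
t=16  I5 RO
t=18  I4 EX
t=19  I4 WR R1
t=21  I5 EX
t=22  I5 WR R2
t=23  I6→FPMUL
t=24  I6 RO
t=29  I6 EX
t=30  I6 WR R0

cycle = 30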